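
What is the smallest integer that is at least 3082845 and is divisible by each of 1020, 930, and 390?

The integer must be a common multiple of 1020, 930, and 390, so a multiple of their LCM.
1020 = 2^2 × 3 × 5 × 17
930 = 2 × 3 × 5 × 31
390 = 2 × 3 × 5 × 13
LCM(1020, 930, 390) = 2^2 × 3 × 5 × 13 × 17 × 31 = 411060.
Smallest multiple of 411060 that is ≥ 3082845: ⌈3082845/411060⌉ × 411060 = 8 × 411060 = 3288480.

3288480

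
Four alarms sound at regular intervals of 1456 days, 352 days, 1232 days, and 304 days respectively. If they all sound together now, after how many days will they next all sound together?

608608 days

They coincide at every common multiple of the periods; the first is the LCM.
1456 = 2^4 × 7 × 13
352 = 2^5 × 11
1232 = 2^4 × 7 × 11
304 = 2^4 × 19
LCM(1456, 352, 1232, 304) = 2^5 × 7 × 11 × 13 × 19 = 608608.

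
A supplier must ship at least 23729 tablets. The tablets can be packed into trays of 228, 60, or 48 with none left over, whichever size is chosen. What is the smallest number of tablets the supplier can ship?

The number of tablets must be a common multiple of 228, 60, and 48, so a multiple of their LCM.
228 = 2^2 × 3 × 19
60 = 2^2 × 3 × 5
48 = 2^4 × 3
LCM(228, 60, 48) = 2^4 × 3 × 5 × 19 = 4560.
Smallest multiple of 4560 that is ≥ 23729: ⌈23729/4560⌉ × 4560 = 6 × 4560 = 27360.

27360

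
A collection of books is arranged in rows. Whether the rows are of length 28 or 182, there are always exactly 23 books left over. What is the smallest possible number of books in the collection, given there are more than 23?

387

N − 23 must be a common multiple of 28 and 182.
28 = 2^2 × 7
182 = 2 × 7 × 13
LCM(28, 182) = 2^2 × 7 × 13 = 364.
Smallest N > 23 is LCM + 23 = 364 + 23 = 387.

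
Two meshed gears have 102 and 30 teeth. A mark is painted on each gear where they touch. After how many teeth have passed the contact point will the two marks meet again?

510 teeth

They coincide at every common multiple of the periods; the first is the LCM.
102 = 2 × 3 × 17
30 = 2 × 3 × 5
LCM(102, 30) = 2 × 3 × 5 × 17 = 510.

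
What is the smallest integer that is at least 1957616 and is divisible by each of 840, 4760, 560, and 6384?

The integer must be a common multiple of 840, 4760, 560, and 6384, so a multiple of their LCM.
840 = 2^3 × 3 × 5 × 7
4760 = 2^3 × 5 × 7 × 17
560 = 2^4 × 5 × 7
6384 = 2^4 × 3 × 7 × 19
LCM(840, 4760, 560, 6384) = 2^4 × 3 × 5 × 7 × 17 × 19 = 542640.
Smallest multiple of 542640 that is ≥ 1957616: ⌈1957616/542640⌉ × 542640 = 4 × 542640 = 2170560.

2170560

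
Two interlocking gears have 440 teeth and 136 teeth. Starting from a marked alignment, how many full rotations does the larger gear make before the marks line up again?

17 rotations

The first common completion time is the LCM of the periods.
440 = 2^3 × 5 × 11
136 = 2^3 × 17
LCM(440, 136) = 2^3 × 5 × 11 × 17 = 7480.
Rotations for period 440: 7480 / 440 = 17.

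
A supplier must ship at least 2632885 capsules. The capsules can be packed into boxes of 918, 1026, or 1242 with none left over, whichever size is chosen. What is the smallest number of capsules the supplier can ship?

The number of capsules must be a common multiple of 918, 1026, and 1242, so a multiple of their LCM.
918 = 2 × 3^3 × 17
1026 = 2 × 3^3 × 19
1242 = 2 × 3^3 × 23
LCM(918, 1026, 1242) = 2 × 3^3 × 17 × 19 × 23 = 401166.
Smallest multiple of 401166 that is ≥ 2632885: ⌈2632885/401166⌉ × 401166 = 7 × 401166 = 2808162.

2808162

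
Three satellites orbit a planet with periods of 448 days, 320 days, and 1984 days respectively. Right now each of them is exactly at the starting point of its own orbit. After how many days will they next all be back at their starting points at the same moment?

69440 days

We need the least common multiple of the intervals.
448 = 2^6 × 7
320 = 2^6 × 5
1984 = 2^6 × 31
LCM(448, 320, 1984) = 2^6 × 5 × 7 × 31 = 69440.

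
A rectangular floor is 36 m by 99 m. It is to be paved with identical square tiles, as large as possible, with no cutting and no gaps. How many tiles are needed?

Tile side = gcd(36, 99).
36 = 2^2 × 3^2
99 = 3^2 × 11
gcd(36, 99) = 3^2 = 9.
Tiles: (36/9) × (99/9) = 4 × 11 = 44.

44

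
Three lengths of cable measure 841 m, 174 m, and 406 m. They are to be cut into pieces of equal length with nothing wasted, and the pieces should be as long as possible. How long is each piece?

29 m

Each piece length must divide every original length, so the longest possible is gcd(841, 174, 406).
841 = 29^2
174 = 2 × 3 × 29
406 = 2 × 7 × 29
gcd(841, 174, 406) = 29.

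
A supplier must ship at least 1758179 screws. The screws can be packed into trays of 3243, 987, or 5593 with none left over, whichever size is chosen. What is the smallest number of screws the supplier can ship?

The number of screws must be a common multiple of 3243, 987, and 5593, so a multiple of their LCM.
3243 = 3 × 23 × 47
987 = 3 × 7 × 47
5593 = 7 × 17 × 47
LCM(3243, 987, 5593) = 3 × 7 × 17 × 23 × 47 = 385917.
Smallest multiple of 385917 that is ≥ 1758179: ⌈1758179/385917⌉ × 385917 = 5 × 385917 = 1929585.

1929585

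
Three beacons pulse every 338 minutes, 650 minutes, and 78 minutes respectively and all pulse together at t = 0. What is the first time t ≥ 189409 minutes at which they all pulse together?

Joint pulses occur at multiples of LCM(338, 650, 78).
338 = 2 × 13^2
650 = 2 × 5^2 × 13
78 = 2 × 3 × 13
LCM(338, 650, 78) = 2 × 3 × 5^2 × 13^2 = 25350.
Smallest multiple of 25350 that is ≥ 189409: ⌈189409/25350⌉ × 25350 = 8 × 25350 = 202800.

202800 minutes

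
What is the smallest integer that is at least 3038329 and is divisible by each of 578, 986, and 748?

The integer must be a common multiple of 578, 986, and 748, so a multiple of their LCM.
578 = 2 × 17^2
986 = 2 × 17 × 29
748 = 2^2 × 11 × 17
LCM(578, 986, 748) = 2^2 × 11 × 17^2 × 29 = 368764.
Smallest multiple of 368764 that is ≥ 3038329: ⌈3038329/368764⌉ × 368764 = 9 × 368764 = 3318876.

3318876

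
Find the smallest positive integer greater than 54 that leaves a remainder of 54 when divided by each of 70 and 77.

N − 54 must be a common multiple of 70 and 77.
70 = 2 × 5 × 7
77 = 7 × 11
LCM(70, 77) = 2 × 5 × 7 × 11 = 770.
Smallest N > 54 is LCM + 54 = 770 + 54 = 824.

824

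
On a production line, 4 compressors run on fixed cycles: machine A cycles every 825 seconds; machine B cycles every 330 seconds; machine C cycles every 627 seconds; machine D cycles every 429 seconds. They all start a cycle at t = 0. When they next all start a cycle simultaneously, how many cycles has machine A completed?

They are all back at their starting positions together after one LCM of the periods.
825 = 3 × 5^2 × 11
330 = 2 × 3 × 5 × 11
627 = 3 × 11 × 19
429 = 3 × 11 × 13
LCM(825, 330, 627, 429) = 2 × 3 × 5^2 × 11 × 13 × 19 = 407550.
Cycles for period 825: 407550 / 825 = 494.

494 cycles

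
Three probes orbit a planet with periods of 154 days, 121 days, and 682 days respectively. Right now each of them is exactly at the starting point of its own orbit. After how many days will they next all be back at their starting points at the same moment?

We need the least common multiple of the intervals.
154 = 2 × 7 × 11
121 = 11^2
682 = 2 × 11 × 31
LCM(154, 121, 682) = 2 × 7 × 11^2 × 31 = 52514.

52514 days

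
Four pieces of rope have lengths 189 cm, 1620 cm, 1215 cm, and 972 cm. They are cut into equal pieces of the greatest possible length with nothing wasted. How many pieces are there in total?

148

Piece length = gcd(189, 1620, 1215, 972).
189 = 3^3 × 7
1620 = 2^2 × 3^4 × 5
1215 = 3^5 × 5
972 = 2^2 × 3^5
gcd(189, 1620, 1215, 972) = 3^3 = 27.
Total pieces = 189/27 + 1620/27 + 1215/27 + 972/27 = 7 + 60 + 45 + 36 = 148.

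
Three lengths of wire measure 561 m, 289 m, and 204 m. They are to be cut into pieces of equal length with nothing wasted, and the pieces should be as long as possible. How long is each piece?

17 m

Each piece length must divide every original length, so the longest possible is gcd(561, 289, 204).
561 = 3 × 11 × 17
289 = 17^2
204 = 2^2 × 3 × 17
gcd(561, 289, 204) = 17.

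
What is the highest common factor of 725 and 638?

29

725 = 5^2 × 29
638 = 2 × 11 × 29
gcd(725, 638) = 29.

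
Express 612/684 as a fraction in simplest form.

17/19

612 = 2^2 × 3^2 × 17
684 = 2^2 × 3^2 × 19
gcd(612, 684) = 2^2 × 3^2 = 36.
Divide numerator and denominator by 36: 612/684 = 17/19.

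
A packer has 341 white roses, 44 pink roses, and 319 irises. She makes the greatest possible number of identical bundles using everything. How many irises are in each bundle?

Number of bundles = gcd(341, 44, 319).
341 = 11 × 31
44 = 2^2 × 11
319 = 11 × 29
gcd(341, 44, 319) = 11.
irises per bundle = 319 / 11 = 29.

29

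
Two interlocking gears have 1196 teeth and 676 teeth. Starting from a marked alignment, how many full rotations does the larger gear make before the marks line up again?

They are all back at their starting positions together after one LCM of the periods.
1196 = 2^2 × 13 × 23
676 = 2^2 × 13^2
LCM(1196, 676) = 2^2 × 13^2 × 23 = 15548.
Rotations for period 1196: 15548 / 1196 = 13.

13 rotations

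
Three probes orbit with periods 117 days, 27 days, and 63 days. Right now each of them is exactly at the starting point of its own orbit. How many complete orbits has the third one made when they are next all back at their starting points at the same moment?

39 orbits

The first common completion time is the LCM of the periods.
117 = 3^2 × 13
27 = 3^3
63 = 3^2 × 7
LCM(117, 27, 63) = 3^3 × 7 × 13 = 2457.
Orbits for period 63: 2457 / 63 = 39.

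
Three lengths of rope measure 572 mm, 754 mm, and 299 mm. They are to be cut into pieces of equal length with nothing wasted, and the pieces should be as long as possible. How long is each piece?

13 mm

Each piece length must divide every original length, so the longest possible is gcd(572, 754, 299).
572 = 2^2 × 11 × 13
754 = 2 × 13 × 29
299 = 13 × 23
gcd(572, 754, 299) = 13.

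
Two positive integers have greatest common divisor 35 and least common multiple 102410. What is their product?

3584350

For any two positive integers, gcd × lcm = product = 35 × 102410 = 3584350.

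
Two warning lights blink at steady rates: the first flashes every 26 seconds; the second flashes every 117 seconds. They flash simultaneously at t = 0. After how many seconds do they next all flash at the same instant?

The first simultaneous occurrence is after LCM of the individual periods.
26 = 2 × 13
117 = 3^2 × 13
LCM(26, 117) = 2 × 3^2 × 13 = 234.

234 seconds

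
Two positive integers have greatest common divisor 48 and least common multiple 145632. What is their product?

For any two positive integers, gcd × lcm = product = 48 × 145632 = 6990336.

6990336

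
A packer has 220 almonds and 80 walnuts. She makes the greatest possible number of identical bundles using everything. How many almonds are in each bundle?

11

Number of bundles = gcd(220, 80).
220 = 2^2 × 5 × 11
80 = 2^4 × 5
gcd(220, 80) = 2^2 × 5 = 20.
almonds per bundle = 220 / 20 = 11.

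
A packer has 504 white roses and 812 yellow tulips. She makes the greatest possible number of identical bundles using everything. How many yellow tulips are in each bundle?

Number of bundles = gcd(504, 812).
504 = 2^3 × 3^2 × 7
812 = 2^2 × 7 × 29
gcd(504, 812) = 2^2 × 7 = 28.
yellow tulips per bundle = 812 / 28 = 29.

29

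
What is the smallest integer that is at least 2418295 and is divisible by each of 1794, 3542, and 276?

2486484

The integer must be a common multiple of 1794, 3542, and 276, so a multiple of their LCM.
1794 = 2 × 3 × 13 × 23
3542 = 2 × 7 × 11 × 23
276 = 2^2 × 3 × 23
LCM(1794, 3542, 276) = 2^2 × 3 × 7 × 11 × 13 × 23 = 276276.
Smallest multiple of 276276 that is ≥ 2418295: ⌈2418295/276276⌉ × 276276 = 9 × 276276 = 2486484.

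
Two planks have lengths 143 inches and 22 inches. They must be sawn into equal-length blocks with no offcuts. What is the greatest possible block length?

The block length must divide every plank, so the greatest is gcd(143, 22).
143 = 11 × 13
22 = 2 × 11
gcd(143, 22) = 11.

11 inches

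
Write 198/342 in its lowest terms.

198 = 2 × 3^2 × 11
342 = 2 × 3^2 × 19
gcd(198, 342) = 2 × 3^2 = 18.
Divide numerator and denominator by 18: 198/342 = 11/19.

11/19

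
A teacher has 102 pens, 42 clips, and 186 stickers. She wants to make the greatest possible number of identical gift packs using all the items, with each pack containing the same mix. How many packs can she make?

The pack count must divide each quantity, so the greatest is gcd(102, 42, 186).
102 = 2 × 3 × 17
42 = 2 × 3 × 7
186 = 2 × 3 × 31
gcd(102, 42, 186) = 2 × 3 = 6.

6 packs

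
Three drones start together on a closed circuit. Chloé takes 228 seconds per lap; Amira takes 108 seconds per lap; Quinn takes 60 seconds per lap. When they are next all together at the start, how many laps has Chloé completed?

45 laps

All finish a whole number of cycles simultaneously at t = LCM of the periods.
228 = 2^2 × 3 × 19
108 = 2^2 × 3^3
60 = 2^2 × 3 × 5
LCM(228, 108, 60) = 2^2 × 3^3 × 5 × 19 = 10260.
Laps for period 228: 10260 / 228 = 45.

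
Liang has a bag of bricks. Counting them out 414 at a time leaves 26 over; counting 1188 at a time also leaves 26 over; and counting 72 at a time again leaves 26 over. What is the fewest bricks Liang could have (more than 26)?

N − 26 must be a common multiple of 414, 1188, and 72.
414 = 2 × 3^2 × 23
1188 = 2^2 × 3^3 × 11
72 = 2^3 × 3^2
LCM(414, 1188, 72) = 2^3 × 3^3 × 11 × 23 = 54648.
Smallest N > 26 is LCM + 26 = 54648 + 26 = 54674.

54674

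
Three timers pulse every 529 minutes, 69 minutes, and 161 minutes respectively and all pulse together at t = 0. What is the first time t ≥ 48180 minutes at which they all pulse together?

Joint pulses occur at multiples of LCM(529, 69, 161).
529 = 23^2
69 = 3 × 23
161 = 7 × 23
LCM(529, 69, 161) = 3 × 7 × 23^2 = 11109.
Smallest multiple of 11109 that is ≥ 48180: ⌈48180/11109⌉ × 11109 = 5 × 11109 = 55545.

55545 minutes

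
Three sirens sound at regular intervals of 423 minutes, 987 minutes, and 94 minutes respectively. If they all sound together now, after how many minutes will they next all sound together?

5922 minutes

They coincide at every common multiple of the periods; the first is the LCM.
423 = 3^2 × 47
987 = 3 × 7 × 47
94 = 2 × 47
LCM(423, 987, 94) = 2 × 3^2 × 7 × 47 = 5922.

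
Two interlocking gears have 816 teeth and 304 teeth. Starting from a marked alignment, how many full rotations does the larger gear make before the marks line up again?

All finish a whole number of cycles simultaneously at t = LCM of the periods.
816 = 2^4 × 3 × 17
304 = 2^4 × 19
LCM(816, 304) = 2^4 × 3 × 17 × 19 = 15504.
Rotations for period 816: 15504 / 816 = 19.

19 rotations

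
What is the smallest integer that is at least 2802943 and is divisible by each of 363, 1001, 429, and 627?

3138135

The integer must be a common multiple of 363, 1001, 429, and 627, so a multiple of their LCM.
363 = 3 × 11^2
1001 = 7 × 11 × 13
429 = 3 × 11 × 13
627 = 3 × 11 × 19
LCM(363, 1001, 429, 627) = 3 × 7 × 11^2 × 13 × 19 = 627627.
Smallest multiple of 627627 that is ≥ 2802943: ⌈2802943/627627⌉ × 627627 = 5 × 627627 = 3138135.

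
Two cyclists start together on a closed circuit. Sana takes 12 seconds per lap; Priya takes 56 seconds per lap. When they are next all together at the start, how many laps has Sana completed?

They are all back at their starting positions together after one LCM of the periods.
12 = 2^2 × 3
56 = 2^3 × 7
LCM(12, 56) = 2^3 × 3 × 7 = 168.
Laps for period 12: 168 / 12 = 14.

14 laps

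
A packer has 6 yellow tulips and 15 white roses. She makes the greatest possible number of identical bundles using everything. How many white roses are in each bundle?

5

Number of bundles = gcd(6, 15).
6 = 2 × 3
15 = 3 × 5
gcd(6, 15) = 3.
white roses per bundle = 15 / 3 = 5.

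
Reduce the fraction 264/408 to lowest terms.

11/17

264 = 2^3 × 3 × 11
408 = 2^3 × 3 × 17
gcd(264, 408) = 2^3 × 3 = 24.
Divide numerator and denominator by 24: 264/408 = 11/17.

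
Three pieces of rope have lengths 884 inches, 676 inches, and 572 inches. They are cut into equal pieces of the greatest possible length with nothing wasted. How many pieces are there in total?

41

Piece length = gcd(884, 676, 572).
884 = 2^2 × 13 × 17
676 = 2^2 × 13^2
572 = 2^2 × 11 × 13
gcd(884, 676, 572) = 2^2 × 13 = 52.
Total pieces = 884/52 + 676/52 + 572/52 = 17 + 13 + 11 = 41.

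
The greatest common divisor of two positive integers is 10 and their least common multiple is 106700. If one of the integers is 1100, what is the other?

970

For two integers, gcd × lcm = product, so the other is (10 × 106700) / 1100 = 1067000 / 1100 = 970.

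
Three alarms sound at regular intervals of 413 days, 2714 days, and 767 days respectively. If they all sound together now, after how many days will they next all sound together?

246974 days

They coincide at every common multiple of the periods; the first is the LCM.
413 = 7 × 59
2714 = 2 × 23 × 59
767 = 13 × 59
LCM(413, 2714, 767) = 2 × 7 × 13 × 23 × 59 = 246974.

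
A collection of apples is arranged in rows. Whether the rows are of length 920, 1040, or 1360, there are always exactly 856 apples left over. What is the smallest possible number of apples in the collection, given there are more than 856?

N − 856 must be a common multiple of 920, 1040, and 1360.
920 = 2^3 × 5 × 23
1040 = 2^4 × 5 × 13
1360 = 2^4 × 5 × 17
LCM(920, 1040, 1360) = 2^4 × 5 × 13 × 17 × 23 = 406640.
Smallest N > 856 is LCM + 856 = 406640 + 856 = 407496.

407496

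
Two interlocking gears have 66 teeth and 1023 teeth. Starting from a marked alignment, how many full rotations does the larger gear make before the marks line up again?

The first common completion time is the LCM of the periods.
66 = 2 × 3 × 11
1023 = 3 × 11 × 31
LCM(66, 1023) = 2 × 3 × 11 × 31 = 2046.
Rotations for period 1023: 2046 / 1023 = 2.

2 rotations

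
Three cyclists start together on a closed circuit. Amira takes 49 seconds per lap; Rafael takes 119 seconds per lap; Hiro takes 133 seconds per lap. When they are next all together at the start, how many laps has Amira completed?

323 laps

The first common completion time is the LCM of the periods.
49 = 7^2
119 = 7 × 17
133 = 7 × 19
LCM(49, 119, 133) = 7^2 × 17 × 19 = 15827.
Laps for period 49: 15827 / 49 = 323.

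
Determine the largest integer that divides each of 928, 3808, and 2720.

928 = 2^5 × 29
3808 = 2^5 × 7 × 17
2720 = 2^5 × 5 × 17
gcd(928, 3808, 2720) = 2^5 = 32.

32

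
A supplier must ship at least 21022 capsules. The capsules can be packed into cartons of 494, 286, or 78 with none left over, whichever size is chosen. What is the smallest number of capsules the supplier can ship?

32604

The number of capsules must be a common multiple of 494, 286, and 78, so a multiple of their LCM.
494 = 2 × 13 × 19
286 = 2 × 11 × 13
78 = 2 × 3 × 13
LCM(494, 286, 78) = 2 × 3 × 11 × 13 × 19 = 16302.
Smallest multiple of 16302 that is ≥ 21022: ⌈21022/16302⌉ × 16302 = 2 × 16302 = 32604.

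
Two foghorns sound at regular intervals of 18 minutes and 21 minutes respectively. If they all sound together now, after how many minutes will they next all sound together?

126 minutes

The first simultaneous occurrence is after LCM of the individual periods.
18 = 2 × 3^2
21 = 3 × 7
LCM(18, 21) = 2 × 3^2 × 7 = 126.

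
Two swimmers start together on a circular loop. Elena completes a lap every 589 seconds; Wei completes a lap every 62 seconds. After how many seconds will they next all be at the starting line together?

The first simultaneous occurrence is after LCM of the individual periods.
589 = 19 × 31
62 = 2 × 31
LCM(589, 62) = 2 × 19 × 31 = 1178.

1178 seconds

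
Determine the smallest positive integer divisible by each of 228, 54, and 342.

228 = 2^2 × 3 × 19
54 = 2 × 3^3
342 = 2 × 3^2 × 19
LCM(228, 54, 342) = 2^2 × 3^3 × 19 = 2052.

2052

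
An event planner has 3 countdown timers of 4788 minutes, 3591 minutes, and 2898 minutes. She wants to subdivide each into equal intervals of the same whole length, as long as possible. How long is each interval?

63 minutes

The interval must divide each timer length; the longest such is the gcd.
4788 = 2^2 × 3^2 × 7 × 19
3591 = 3^3 × 7 × 19
2898 = 2 × 3^2 × 7 × 23
gcd(4788, 3591, 2898) = 3^2 × 7 = 63.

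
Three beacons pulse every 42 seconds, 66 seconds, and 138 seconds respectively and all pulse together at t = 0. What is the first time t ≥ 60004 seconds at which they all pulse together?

63756 seconds

Joint pulses occur at multiples of LCM(42, 66, 138).
42 = 2 × 3 × 7
66 = 2 × 3 × 11
138 = 2 × 3 × 23
LCM(42, 66, 138) = 2 × 3 × 7 × 11 × 23 = 10626.
Smallest multiple of 10626 that is ≥ 60004: ⌈60004/10626⌉ × 10626 = 6 × 10626 = 63756.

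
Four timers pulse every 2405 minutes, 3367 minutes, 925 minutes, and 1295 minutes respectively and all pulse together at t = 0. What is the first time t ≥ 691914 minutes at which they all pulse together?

757575 minutes

Joint pulses occur at multiples of LCM(2405, 3367, 925, 1295).
2405 = 5 × 13 × 37
3367 = 7 × 13 × 37
925 = 5^2 × 37
1295 = 5 × 7 × 37
LCM(2405, 3367, 925, 1295) = 5^2 × 7 × 13 × 37 = 84175.
Smallest multiple of 84175 that is ≥ 691914: ⌈691914/84175⌉ × 84175 = 9 × 84175 = 757575.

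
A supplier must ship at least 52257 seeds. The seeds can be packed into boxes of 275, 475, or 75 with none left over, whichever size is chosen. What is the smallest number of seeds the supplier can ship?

62700

The number of seeds must be a common multiple of 275, 475, and 75, so a multiple of their LCM.
275 = 5^2 × 11
475 = 5^2 × 19
75 = 3 × 5^2
LCM(275, 475, 75) = 3 × 5^2 × 11 × 19 = 15675.
Smallest multiple of 15675 that is ≥ 52257: ⌈52257/15675⌉ × 15675 = 4 × 15675 = 62700.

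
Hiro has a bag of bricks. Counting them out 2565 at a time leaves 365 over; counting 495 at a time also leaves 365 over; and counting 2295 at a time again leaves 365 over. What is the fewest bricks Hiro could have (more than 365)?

480020

N − 365 must be a common multiple of 2565, 495, and 2295.
2565 = 3^3 × 5 × 19
495 = 3^2 × 5 × 11
2295 = 3^3 × 5 × 17
LCM(2565, 495, 2295) = 3^3 × 5 × 11 × 17 × 19 = 479655.
Smallest N > 365 is LCM + 365 = 479655 + 365 = 480020.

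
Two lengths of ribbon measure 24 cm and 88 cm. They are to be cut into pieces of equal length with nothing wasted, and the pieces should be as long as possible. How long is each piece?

8 cm

The greatest length dividing all of 24 and 88 is their gcd.
24 = 2^3 × 3
88 = 2^3 × 11
gcd(24, 88) = 2^3 = 8.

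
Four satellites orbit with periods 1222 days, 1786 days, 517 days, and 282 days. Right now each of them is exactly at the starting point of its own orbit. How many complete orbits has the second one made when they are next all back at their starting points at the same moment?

They are all back at their starting positions together after one LCM of the periods.
1222 = 2 × 13 × 47
1786 = 2 × 19 × 47
517 = 11 × 47
282 = 2 × 3 × 47
LCM(1222, 1786, 517, 282) = 2 × 3 × 11 × 13 × 19 × 47 = 766194.
Orbits for period 1786: 766194 / 1786 = 429.

429 orbits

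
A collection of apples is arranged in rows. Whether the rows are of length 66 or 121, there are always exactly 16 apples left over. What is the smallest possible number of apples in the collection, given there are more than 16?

N − 16 must be a common multiple of 66 and 121.
66 = 2 × 3 × 11
121 = 11^2
LCM(66, 121) = 2 × 3 × 11^2 = 726.
Smallest N > 16 is LCM + 16 = 726 + 16 = 742.

742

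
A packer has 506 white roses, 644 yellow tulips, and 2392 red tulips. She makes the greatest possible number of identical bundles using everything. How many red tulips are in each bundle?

52

Number of bundles = gcd(506, 644, 2392).
506 = 2 × 11 × 23
644 = 2^2 × 7 × 23
2392 = 2^3 × 13 × 23
gcd(506, 644, 2392) = 2 × 23 = 46.
red tulips per bundle = 2392 / 46 = 52.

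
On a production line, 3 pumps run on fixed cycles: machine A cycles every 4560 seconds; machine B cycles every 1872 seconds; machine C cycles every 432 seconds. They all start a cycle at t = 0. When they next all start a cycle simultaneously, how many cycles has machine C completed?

All finish a whole number of cycles simultaneously at t = LCM of the periods.
4560 = 2^4 × 3 × 5 × 19
1872 = 2^4 × 3^2 × 13
432 = 2^4 × 3^3
LCM(4560, 1872, 432) = 2^4 × 3^3 × 5 × 13 × 19 = 533520.
Cycles for period 432: 533520 / 432 = 1235.

1235 cycles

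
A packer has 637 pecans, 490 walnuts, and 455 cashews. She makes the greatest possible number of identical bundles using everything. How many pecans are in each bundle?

91

Number of bundles = gcd(637, 490, 455).
637 = 7^2 × 13
490 = 2 × 5 × 7^2
455 = 5 × 7 × 13
gcd(637, 490, 455) = 7.
pecans per bundle = 637 / 7 = 91.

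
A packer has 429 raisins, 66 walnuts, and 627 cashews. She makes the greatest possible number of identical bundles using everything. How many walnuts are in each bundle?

2

Number of bundles = gcd(429, 66, 627).
429 = 3 × 11 × 13
66 = 2 × 3 × 11
627 = 3 × 11 × 19
gcd(429, 66, 627) = 3 × 11 = 33.
walnuts per bundle = 66 / 33 = 2.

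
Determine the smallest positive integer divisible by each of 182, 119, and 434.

95914

182 = 2 × 7 × 13
119 = 7 × 17
434 = 2 × 7 × 31
LCM(182, 119, 434) = 2 × 7 × 13 × 17 × 31 = 95914.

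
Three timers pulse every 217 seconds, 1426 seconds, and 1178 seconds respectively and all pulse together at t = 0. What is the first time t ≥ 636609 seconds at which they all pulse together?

758632 seconds

Joint pulses occur at multiples of LCM(217, 1426, 1178).
217 = 7 × 31
1426 = 2 × 23 × 31
1178 = 2 × 19 × 31
LCM(217, 1426, 1178) = 2 × 7 × 19 × 23 × 31 = 189658.
Smallest multiple of 189658 that is ≥ 636609: ⌈636609/189658⌉ × 189658 = 4 × 189658 = 758632.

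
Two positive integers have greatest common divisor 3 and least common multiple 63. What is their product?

189

For any two positive integers, gcd × lcm = product = 3 × 63 = 189.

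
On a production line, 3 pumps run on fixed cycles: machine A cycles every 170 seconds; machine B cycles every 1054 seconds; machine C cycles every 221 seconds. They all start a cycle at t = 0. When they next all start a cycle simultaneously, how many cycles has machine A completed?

They are all back at their starting positions together after one LCM of the periods.
170 = 2 × 5 × 17
1054 = 2 × 17 × 31
221 = 13 × 17
LCM(170, 1054, 221) = 2 × 5 × 13 × 17 × 31 = 68510.
Cycles for period 170: 68510 / 170 = 403.

403 cycles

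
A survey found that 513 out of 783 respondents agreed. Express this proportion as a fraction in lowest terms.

513 = 3^3 × 19
783 = 3^3 × 29
gcd(513, 783) = 3^3 = 27.
Divide numerator and denominator by 27: 513/783 = 19/29.

19/29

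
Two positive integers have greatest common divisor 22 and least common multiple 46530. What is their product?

For any two positive integers, gcd × lcm = product = 22 × 46530 = 1023660.

1023660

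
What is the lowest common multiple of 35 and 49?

245

35 = 5 × 7
49 = 7^2
LCM(35, 49) = 5 × 7^2 = 245.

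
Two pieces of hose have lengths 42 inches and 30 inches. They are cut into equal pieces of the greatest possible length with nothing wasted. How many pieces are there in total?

12

Piece length = gcd(42, 30).
42 = 2 × 3 × 7
30 = 2 × 3 × 5
gcd(42, 30) = 2 × 3 = 6.
Total pieces = 42/6 + 30/6 = 7 + 5 = 12.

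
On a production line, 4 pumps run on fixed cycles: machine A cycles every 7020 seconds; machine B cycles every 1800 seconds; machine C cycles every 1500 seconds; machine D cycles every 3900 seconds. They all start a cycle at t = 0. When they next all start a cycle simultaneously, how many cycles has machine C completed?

234 cycles

The first common completion time is the LCM of the periods.
7020 = 2^2 × 3^3 × 5 × 13
1800 = 2^3 × 3^2 × 5^2
1500 = 2^2 × 3 × 5^3
3900 = 2^2 × 3 × 5^2 × 13
LCM(7020, 1800, 1500, 3900) = 2^3 × 3^3 × 5^3 × 13 = 351000.
Cycles for period 1500: 351000 / 1500 = 234.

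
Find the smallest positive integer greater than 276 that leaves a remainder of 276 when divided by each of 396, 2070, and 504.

N − 276 must be a common multiple of 396, 2070, and 504.
396 = 2^2 × 3^2 × 11
2070 = 2 × 3^2 × 5 × 23
504 = 2^3 × 3^2 × 7
LCM(396, 2070, 504) = 2^3 × 3^2 × 5 × 7 × 11 × 23 = 637560.
Smallest N > 276 is LCM + 276 = 637560 + 276 = 637836.

637836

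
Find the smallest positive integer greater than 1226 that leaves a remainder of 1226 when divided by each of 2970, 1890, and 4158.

22016

N − 1226 must be a common multiple of 2970, 1890, and 4158.
2970 = 2 × 3^3 × 5 × 11
1890 = 2 × 3^3 × 5 × 7
4158 = 2 × 3^3 × 7 × 11
LCM(2970, 1890, 4158) = 2 × 3^3 × 5 × 7 × 11 = 20790.
Smallest N > 1226 is LCM + 1226 = 20790 + 1226 = 22016.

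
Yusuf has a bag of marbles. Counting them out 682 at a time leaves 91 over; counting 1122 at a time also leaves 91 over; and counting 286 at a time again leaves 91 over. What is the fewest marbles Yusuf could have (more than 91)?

N − 91 must be a common multiple of 682, 1122, and 286.
682 = 2 × 11 × 31
1122 = 2 × 3 × 11 × 17
286 = 2 × 11 × 13
LCM(682, 1122, 286) = 2 × 3 × 11 × 13 × 17 × 31 = 452166.
Smallest N > 91 is LCM + 91 = 452166 + 91 = 452257.

452257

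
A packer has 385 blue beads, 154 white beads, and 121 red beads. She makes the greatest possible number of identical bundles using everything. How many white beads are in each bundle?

14

Number of bundles = gcd(385, 154, 121).
385 = 5 × 7 × 11
154 = 2 × 7 × 11
121 = 11^2
gcd(385, 154, 121) = 11.
white beads per bundle = 154 / 11 = 14.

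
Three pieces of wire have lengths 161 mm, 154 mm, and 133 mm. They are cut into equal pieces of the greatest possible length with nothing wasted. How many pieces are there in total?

Piece length = gcd(161, 154, 133).
161 = 7 × 23
154 = 2 × 7 × 11
133 = 7 × 19
gcd(161, 154, 133) = 7.
Total pieces = 161/7 + 154/7 + 133/7 = 23 + 22 + 19 = 64.

64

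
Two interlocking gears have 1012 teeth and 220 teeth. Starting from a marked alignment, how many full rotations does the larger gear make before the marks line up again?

All finish a whole number of cycles simultaneously at t = LCM of the periods.
1012 = 2^2 × 11 × 23
220 = 2^2 × 5 × 11
LCM(1012, 220) = 2^2 × 5 × 11 × 23 = 5060.
Rotations for period 1012: 5060 / 1012 = 5.

5 rotations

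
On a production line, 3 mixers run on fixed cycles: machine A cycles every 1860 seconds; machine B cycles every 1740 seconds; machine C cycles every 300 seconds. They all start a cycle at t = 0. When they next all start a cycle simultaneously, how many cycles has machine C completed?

All finish a whole number of cycles simultaneously at t = LCM of the periods.
1860 = 2^2 × 3 × 5 × 31
1740 = 2^2 × 3 × 5 × 29
300 = 2^2 × 3 × 5^2
LCM(1860, 1740, 300) = 2^2 × 3 × 5^2 × 29 × 31 = 269700.
Cycles for period 300: 269700 / 300 = 899.

899 cycles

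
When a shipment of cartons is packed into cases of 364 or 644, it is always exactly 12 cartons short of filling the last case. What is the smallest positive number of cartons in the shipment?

Being 12 short of a full case of size k means N ≡ −12 (mod k), i.e. N + 12 is a multiple of each size.
364 = 2^2 × 7 × 13
644 = 2^2 × 7 × 23
LCM(364, 644) = 2^2 × 7 × 13 × 23 = 8372.
Smallest positive N is 8372 − 12 = 8360.

8360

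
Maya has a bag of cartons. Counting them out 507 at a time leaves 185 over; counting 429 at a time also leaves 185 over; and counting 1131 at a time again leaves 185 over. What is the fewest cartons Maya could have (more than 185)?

161918

N − 185 must be a common multiple of 507, 429, and 1131.
507 = 3 × 13^2
429 = 3 × 11 × 13
1131 = 3 × 13 × 29
LCM(507, 429, 1131) = 3 × 11 × 13^2 × 29 = 161733.
Smallest N > 185 is LCM + 185 = 161733 + 185 = 161918.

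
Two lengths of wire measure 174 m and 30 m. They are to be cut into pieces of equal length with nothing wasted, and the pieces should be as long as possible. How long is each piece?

6 m

The greatest length dividing all of 174 and 30 is their gcd.
174 = 2 × 3 × 29
30 = 2 × 3 × 5
gcd(174, 30) = 2 × 3 = 6.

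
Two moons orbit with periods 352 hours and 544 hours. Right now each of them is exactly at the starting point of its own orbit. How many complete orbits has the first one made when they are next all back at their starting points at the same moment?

The first common completion time is the LCM of the periods.
352 = 2^5 × 11
544 = 2^5 × 17
LCM(352, 544) = 2^5 × 11 × 17 = 5984.
Orbits for period 352: 5984 / 352 = 17.

17 orbits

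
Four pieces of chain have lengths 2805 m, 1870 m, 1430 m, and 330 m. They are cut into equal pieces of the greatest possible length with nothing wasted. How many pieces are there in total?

117

Piece length = gcd(2805, 1870, 1430, 330).
2805 = 3 × 5 × 11 × 17
1870 = 2 × 5 × 11 × 17
1430 = 2 × 5 × 11 × 13
330 = 2 × 3 × 5 × 11
gcd(2805, 1870, 1430, 330) = 5 × 11 = 55.
Total pieces = 2805/55 + 1870/55 + 1430/55 + 330/55 = 51 + 34 + 26 + 6 = 117.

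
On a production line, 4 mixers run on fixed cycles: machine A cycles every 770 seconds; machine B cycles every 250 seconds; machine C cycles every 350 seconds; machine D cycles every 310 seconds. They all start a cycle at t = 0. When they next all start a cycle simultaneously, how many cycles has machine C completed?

They are all back at their starting positions together after one LCM of the periods.
770 = 2 × 5 × 7 × 11
250 = 2 × 5^3
350 = 2 × 5^2 × 7
310 = 2 × 5 × 31
LCM(770, 250, 350, 310) = 2 × 5^3 × 7 × 11 × 31 = 596750.
Cycles for period 350: 596750 / 350 = 1705.

1705 cycles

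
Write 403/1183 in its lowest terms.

403 = 13 × 31
1183 = 7 × 13^2
gcd(403, 1183) = 13.
Divide numerator and denominator by 13: 403/1183 = 31/91.

31/91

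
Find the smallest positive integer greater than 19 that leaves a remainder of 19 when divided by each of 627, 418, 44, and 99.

7543

N − 19 must be a common multiple of 627, 418, 44, and 99.
627 = 3 × 11 × 19
418 = 2 × 11 × 19
44 = 2^2 × 11
99 = 3^2 × 11
LCM(627, 418, 44, 99) = 2^2 × 3^2 × 11 × 19 = 7524.
Smallest N > 19 is LCM + 19 = 7524 + 19 = 7543.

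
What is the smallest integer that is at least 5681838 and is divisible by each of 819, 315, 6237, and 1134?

6486480

The integer must be a common multiple of 819, 315, 6237, and 1134, so a multiple of their LCM.
819 = 3^2 × 7 × 13
315 = 3^2 × 5 × 7
6237 = 3^4 × 7 × 11
1134 = 2 × 3^4 × 7
LCM(819, 315, 6237, 1134) = 2 × 3^4 × 5 × 7 × 11 × 13 = 810810.
Smallest multiple of 810810 that is ≥ 5681838: ⌈5681838/810810⌉ × 810810 = 8 × 810810 = 6486480.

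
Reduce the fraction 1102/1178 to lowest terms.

29/31

1102 = 2 × 19 × 29
1178 = 2 × 19 × 31
gcd(1102, 1178) = 2 × 19 = 38.
Divide numerator and denominator by 38: 1102/1178 = 29/31.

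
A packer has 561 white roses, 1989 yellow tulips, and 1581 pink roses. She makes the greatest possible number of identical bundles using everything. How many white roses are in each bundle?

Number of bundles = gcd(561, 1989, 1581).
561 = 3 × 11 × 17
1989 = 3^2 × 13 × 17
1581 = 3 × 17 × 31
gcd(561, 1989, 1581) = 3 × 17 = 51.
white roses per bundle = 561 / 51 = 11.

11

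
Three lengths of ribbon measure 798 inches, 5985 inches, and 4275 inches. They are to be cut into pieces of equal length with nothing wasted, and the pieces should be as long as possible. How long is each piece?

57 inches

Each piece length must divide every original length, so the longest possible is gcd(798, 5985, 4275).
798 = 2 × 3 × 7 × 19
5985 = 3^2 × 5 × 7 × 19
4275 = 3^2 × 5^2 × 19
gcd(798, 5985, 4275) = 3 × 19 = 57.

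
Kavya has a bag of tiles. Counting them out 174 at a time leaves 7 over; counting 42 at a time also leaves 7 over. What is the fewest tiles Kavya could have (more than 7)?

1225

N − 7 must be a common multiple of 174 and 42.
174 = 2 × 3 × 29
42 = 2 × 3 × 7
LCM(174, 42) = 2 × 3 × 7 × 29 = 1218.
Smallest N > 7 is LCM + 7 = 1218 + 7 = 1225.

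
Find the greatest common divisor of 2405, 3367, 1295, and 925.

37

2405 = 5 × 13 × 37
3367 = 7 × 13 × 37
1295 = 5 × 7 × 37
925 = 5^2 × 37
gcd(2405, 3367, 1295, 925) = 37.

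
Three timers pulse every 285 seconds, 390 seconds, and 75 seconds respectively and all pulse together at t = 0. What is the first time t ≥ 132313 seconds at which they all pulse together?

Joint pulses occur at multiples of LCM(285, 390, 75).
285 = 3 × 5 × 19
390 = 2 × 3 × 5 × 13
75 = 3 × 5^2
LCM(285, 390, 75) = 2 × 3 × 5^2 × 13 × 19 = 37050.
Smallest multiple of 37050 that is ≥ 132313: ⌈132313/37050⌉ × 37050 = 4 × 37050 = 148200.

148200 seconds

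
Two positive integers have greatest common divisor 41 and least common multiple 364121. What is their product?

14928961

For any two positive integers, gcd × lcm = product = 41 × 364121 = 14928961.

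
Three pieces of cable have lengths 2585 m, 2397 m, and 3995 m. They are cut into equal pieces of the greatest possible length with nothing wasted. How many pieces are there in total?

Piece length = gcd(2585, 2397, 3995).
2585 = 5 × 11 × 47
2397 = 3 × 17 × 47
3995 = 5 × 17 × 47
gcd(2585, 2397, 3995) = 47.
Total pieces = 2585/47 + 2397/47 + 3995/47 = 55 + 51 + 85 = 191.

191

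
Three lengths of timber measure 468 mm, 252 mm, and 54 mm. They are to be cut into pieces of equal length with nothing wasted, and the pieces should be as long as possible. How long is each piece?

Each piece length must divide every original length, so the longest possible is gcd(468, 252, 54).
468 = 2^2 × 3^2 × 13
252 = 2^2 × 3^2 × 7
54 = 2 × 3^3
gcd(468, 252, 54) = 2 × 3^2 = 18.

18 mm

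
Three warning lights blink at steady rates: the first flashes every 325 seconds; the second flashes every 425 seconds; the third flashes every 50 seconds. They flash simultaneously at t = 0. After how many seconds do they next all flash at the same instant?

The first simultaneous occurrence is after LCM of the individual periods.
325 = 5^2 × 13
425 = 5^2 × 17
50 = 2 × 5^2
LCM(325, 425, 50) = 2 × 5^2 × 13 × 17 = 11050.

11050 seconds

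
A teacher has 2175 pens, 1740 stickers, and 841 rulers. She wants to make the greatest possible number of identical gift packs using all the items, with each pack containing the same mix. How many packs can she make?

29 packs

The pack count must divide each quantity, so the greatest is gcd(2175, 1740, 841).
2175 = 3 × 5^2 × 29
1740 = 2^2 × 3 × 5 × 29
841 = 29^2
gcd(2175, 1740, 841) = 29.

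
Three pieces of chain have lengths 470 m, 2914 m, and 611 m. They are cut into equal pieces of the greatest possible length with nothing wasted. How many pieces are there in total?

Piece length = gcd(470, 2914, 611).
470 = 2 × 5 × 47
2914 = 2 × 31 × 47
611 = 13 × 47
gcd(470, 2914, 611) = 47.
Total pieces = 470/47 + 2914/47 + 611/47 = 10 + 62 + 13 = 85.

85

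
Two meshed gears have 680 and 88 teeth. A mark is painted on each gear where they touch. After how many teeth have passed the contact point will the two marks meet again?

7480 teeth

The first simultaneous occurrence is after LCM of the individual periods.
680 = 2^3 × 5 × 17
88 = 2^3 × 11
LCM(680, 88) = 2^3 × 5 × 11 × 17 = 7480.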